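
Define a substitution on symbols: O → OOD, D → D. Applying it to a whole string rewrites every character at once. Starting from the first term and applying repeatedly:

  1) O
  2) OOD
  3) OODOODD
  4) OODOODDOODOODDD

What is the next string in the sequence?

OODOODDOODOODDDOODOODDOODOODDDD

Replace each of the 15 characters of OODOODDOODOODDD in place — OOD OOD D OOD OOD D D OOD OOD D OOD OOD D D D — and concatenate.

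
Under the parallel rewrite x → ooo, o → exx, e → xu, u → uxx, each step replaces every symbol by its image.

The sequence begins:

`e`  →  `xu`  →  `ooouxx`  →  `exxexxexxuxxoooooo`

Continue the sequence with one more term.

Rewriting the 18 symbols of exxexxexxuxxoooooo one by one yields xu ooo ooo xu ooo ooo xu ooo ooo uxx ooo ooo exx exx exx exx exx exx; concatenated:

xuooooooxuooooooxuoooooouxxooooooexxexxexxexxexxexx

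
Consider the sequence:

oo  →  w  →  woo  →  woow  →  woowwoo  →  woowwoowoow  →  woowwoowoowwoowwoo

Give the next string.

woowwoowoowwoowwoowoowwoowoow

This is a Fibonacci-style word recurrence s(k) = s(k−1)·s(k−2): e.g. w·oo = woo.
Continuing: woowwoowoowwoowwoo · woowwoowoow gives term 8.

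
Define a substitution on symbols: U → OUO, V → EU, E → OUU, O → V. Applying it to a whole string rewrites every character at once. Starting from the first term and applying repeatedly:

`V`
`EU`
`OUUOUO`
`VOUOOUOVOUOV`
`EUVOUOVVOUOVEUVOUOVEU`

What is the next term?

OUUOUOEUVOUOVEUEUVOUOVEUOUUOUOEUVOUOVEUOUUOUO

Applying the rule to each of the 21 symbols of EUVOUOVVOUOVEUVOUOVEU gives the pieces OUU OUO EU V OUO V EU EU V OUO V EU OUU OUO EU V OUO V EU OUU OUO, which concatenate to the answer.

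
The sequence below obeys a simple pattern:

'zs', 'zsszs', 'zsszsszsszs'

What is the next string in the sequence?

zsszsszsszsszsszsszsszs

s(k+1) = s(k)·s·s(k) — each term doubles the last with 's' between the halves.
One more doubling of zsszsszsszs gives the answer.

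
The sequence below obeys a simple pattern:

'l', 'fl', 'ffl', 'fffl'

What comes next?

ffffl

The strings grow by a fixed prefix f each time.
So the next term is f·fffl.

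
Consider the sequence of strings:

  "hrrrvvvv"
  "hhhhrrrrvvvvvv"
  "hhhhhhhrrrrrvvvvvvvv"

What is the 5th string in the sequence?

hhhhhhhhhhhhhrrrrrrrvvvvvvvvvvvv

The n-th term is 3n-2 h's then n+2 r's then 2n+2 v's (n = 1, 2, …).
Setting n = 5 gives 13, 7, 12 characters in each block.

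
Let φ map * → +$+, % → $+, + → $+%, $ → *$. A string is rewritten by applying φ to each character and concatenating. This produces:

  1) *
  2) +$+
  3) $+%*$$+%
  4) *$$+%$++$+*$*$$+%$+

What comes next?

Rewriting the 19 symbols of *$$+%$++$+*$*$$+%$+ one by one yields +$+ *$ *$ $+% $+ *$ $+% $+% *$ $+% +$+ *$ +$+ *$ *$ $+% $+ *$ $+%; concatenated:

+$+*$*$$+%$+*$$+%$+%*$$+%+$+*$+$+*$*$$+%$+*$$+%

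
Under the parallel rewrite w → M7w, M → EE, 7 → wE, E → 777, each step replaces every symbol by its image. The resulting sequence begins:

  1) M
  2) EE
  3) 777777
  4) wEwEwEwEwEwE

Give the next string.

Apply φ to wEwEwEwEwEwE symbol by symbol: w→M7w, E→777, w→M7w, E→777, w→M7w, E→777, w→M7w, E→777, w→M7w, E→777, w→M7w, E→777; joined: M7w 777 M7w 777 M7w 777 M7w 777 M7w 777 M7w 777.

M7w777M7w777M7w777M7w777M7w777M7w777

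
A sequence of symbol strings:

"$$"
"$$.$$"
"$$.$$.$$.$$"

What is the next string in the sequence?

s(k+1) = s(k)·.·s(k) — each term doubles the last with '.' between the halves.
Doubling $$.$$.$$.$$ with '.' between the halves:

$$.$$.$$.$$.$$.$$.$$.$$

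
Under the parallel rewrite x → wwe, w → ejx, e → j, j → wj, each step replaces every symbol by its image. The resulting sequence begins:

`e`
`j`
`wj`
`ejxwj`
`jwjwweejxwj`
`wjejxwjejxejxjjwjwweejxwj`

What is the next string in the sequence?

Rewriting the 25 symbols of wjejxwjejxejxjjwjwweejxwj one by one yields ejx wj j wj wwe ejx wj j wj wwe j wj wwe wj wj ejx wj ejx ejx j j wj wwe ejx wj; concatenated:

ejxwjjwjwweejxwjjwjwwejwjwwewjwjejxwjejxejxjjwjwweejxwj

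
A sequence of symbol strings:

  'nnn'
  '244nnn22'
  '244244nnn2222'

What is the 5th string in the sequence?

244244244244nnn22222222

s(k+1) = 244·s(k)·22, so each term gains 244 as a prefix and 22 as a suffix.
From 244244nnn2222, 2 further steps: 244244nnn2222 → 244244244nnn222222 → (answer).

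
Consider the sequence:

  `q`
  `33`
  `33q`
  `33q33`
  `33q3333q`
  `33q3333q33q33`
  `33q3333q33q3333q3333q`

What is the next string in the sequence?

33q3333q33q3333q3333q33q3333q33q33

From term 3 onward, concatenate the last term with the second-to-last: 33·q = 33q, 33q·33 = 33q33, …
So term 8 is 33q3333q33q3333q3333q·33q3333q33q33.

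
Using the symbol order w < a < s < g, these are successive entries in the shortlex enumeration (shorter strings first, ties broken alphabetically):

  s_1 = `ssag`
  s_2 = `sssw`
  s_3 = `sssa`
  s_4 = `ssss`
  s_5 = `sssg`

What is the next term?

ssgw

Find the rightmost character of sssg below g, bump it to the next letter, and reset everything to its right to w.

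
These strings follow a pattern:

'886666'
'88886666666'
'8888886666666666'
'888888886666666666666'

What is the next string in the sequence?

Reading off run lengths: 8 runs 2, 4, 6, 8; 6 runs 4, 7, 10, 13 — each is linear in n (n = 1, 2, …).
For the next term, n = 5, so the run lengths are 10, 16.

88888888886666666666666666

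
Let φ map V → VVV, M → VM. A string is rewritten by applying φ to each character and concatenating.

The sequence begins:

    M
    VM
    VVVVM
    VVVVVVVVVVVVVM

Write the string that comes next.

φ(VVVVVVVVVVVVVM) expands symbol-by-symbol to VVV VVV VVV VVV VVV VVV VVV VVV VVV VVV VVV VVV VVV VM; joining the 14 pieces gives the next term.

VVVVVVVVVVVVVVVVVVVVVVVVVVVVVVVVVVVVVVVVM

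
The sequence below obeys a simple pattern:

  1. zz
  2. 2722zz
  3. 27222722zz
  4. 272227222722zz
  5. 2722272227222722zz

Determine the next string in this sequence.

Every step adds 2722 at the front: s(k+1) = 2722·s(k).
So the next term is 2722·2722272227222722zz.

27222722272227222722zz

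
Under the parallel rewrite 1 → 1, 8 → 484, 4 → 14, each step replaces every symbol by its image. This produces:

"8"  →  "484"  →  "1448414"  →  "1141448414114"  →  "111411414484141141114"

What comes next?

Replace each of the 21 characters of 111411414484141141114 in place — 1 1 1 14 1 1 14 1 14 14 484 14 1 14 1 1 14 1 1 1 14 — and concatenate.

1111411141141448414114111411114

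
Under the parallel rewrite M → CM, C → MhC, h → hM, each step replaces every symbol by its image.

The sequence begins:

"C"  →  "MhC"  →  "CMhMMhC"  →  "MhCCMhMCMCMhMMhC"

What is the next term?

Replace each of the 16 characters of MhCCMhMCMCMhMMhC in place — CM hM MhC MhC CM hM CM MhC CM MhC CM hM CM CM hM MhC — and concatenate.

CMhMMhCMhCCMhMCMMhCCMMhCCMhMCMCMhMMhC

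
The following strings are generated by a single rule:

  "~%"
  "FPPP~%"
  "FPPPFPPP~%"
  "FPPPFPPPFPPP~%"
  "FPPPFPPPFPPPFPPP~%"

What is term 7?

FPPPFPPPFPPPFPPPFPPPFPPP~%

The strings grow by a fixed prefix FPPP each time.
From FPPPFPPPFPPPFPPP~%, 2 further steps: FPPPFPPPFPPPFPPP~% → FPPPFPPPFPPPFPPPFPPP~% → (answer).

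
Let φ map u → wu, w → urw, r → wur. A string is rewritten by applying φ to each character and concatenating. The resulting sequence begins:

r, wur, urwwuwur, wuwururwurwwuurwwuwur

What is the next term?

Applying the rule to each of the 21 symbols of wuwururwurwwuurwwuwur gives the pieces urw wu urw wu wur wu wur urw wu wur urw urw wu wu wur urw urw wu urw wu wur, which concatenate to the answer.

urwwuurwwuwurwuwururwwuwururwurwwuwuwururwurwwuurwwuwur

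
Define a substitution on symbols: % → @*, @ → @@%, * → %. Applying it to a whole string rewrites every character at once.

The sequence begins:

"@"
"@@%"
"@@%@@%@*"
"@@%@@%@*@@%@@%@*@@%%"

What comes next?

φ(@@%@@%@*@@%@@%@*@@%%) expands symbol-by-symbol to @@% @@% @* @@% @@% @* @@% % @@% @@% @* @@% @@% @* @@% % @@% @@% @* @*; joining the 20 pieces gives the next term.

@@%@@%@*@@%@@%@*@@%%@@%@@%@*@@%@@%@*@@%%@@%@@%@*@*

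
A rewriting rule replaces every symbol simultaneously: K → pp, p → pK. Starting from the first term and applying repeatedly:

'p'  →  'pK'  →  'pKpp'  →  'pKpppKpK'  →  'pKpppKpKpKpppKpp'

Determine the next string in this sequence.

Rewriting the 16 symbols of pKpppKpKpKpppKpp one by one yields pK pp pK pK pK pp pK pp pK pp pK pK pK pp pK pK; concatenated:

pKpppKpKpKpppKpppKpppKpKpKpppKpK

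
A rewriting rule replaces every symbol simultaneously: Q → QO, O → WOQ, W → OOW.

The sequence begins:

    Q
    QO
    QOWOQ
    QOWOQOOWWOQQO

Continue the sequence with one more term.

φ(QOWOQOOWWOQQO) expands symbol-by-symbol to QO WOQ OOW WOQ QO WOQ WOQ OOW OOW WOQ QO QO WOQ; joining the 13 pieces gives the next term.

QOWOQOOWWOQQOWOQWOQOOWOOWWOQQOQOWOQ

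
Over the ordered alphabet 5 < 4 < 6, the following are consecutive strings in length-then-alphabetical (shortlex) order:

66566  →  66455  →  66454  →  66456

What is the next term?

The successor of 66456 increments the rightmost position that isn't already 6 and resets every position after it to 5.

66445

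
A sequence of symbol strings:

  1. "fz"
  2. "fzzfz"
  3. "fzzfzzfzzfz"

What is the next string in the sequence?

Each string is two copies of the previous one joined by 'z'.
So the next term is two copies of fzzfzzfzzfz with 'z' between the halves.

fzzfzzfzzfzzfzzfzzfzzfz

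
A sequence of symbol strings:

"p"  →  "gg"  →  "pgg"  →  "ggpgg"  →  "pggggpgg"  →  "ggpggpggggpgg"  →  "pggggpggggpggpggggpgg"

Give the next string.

This is a Fibonacci-style word recurrence s(k) = s(k−2)·s(k−1): e.g. p·gg = pgg.
Continuing: ggpggpggggpgg · pggggpggggpggpggggpgg gives term 8.

ggpggpggggpggpggggpggggpggpggggpgg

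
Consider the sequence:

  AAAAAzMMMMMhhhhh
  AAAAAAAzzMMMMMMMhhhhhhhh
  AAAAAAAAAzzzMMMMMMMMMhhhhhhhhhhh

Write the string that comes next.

AAAAAAAAAAAzzzzMMMMMMMMMMMhhhhhhhhhhhhhh

Term n consists of 2n+3 A's, followed by n z's, followed by 2n+3 M's, followed by 3n+2 h's (n = 1, 2, …).
At n = 4 the blocks have lengths 11, 4, 11, 14.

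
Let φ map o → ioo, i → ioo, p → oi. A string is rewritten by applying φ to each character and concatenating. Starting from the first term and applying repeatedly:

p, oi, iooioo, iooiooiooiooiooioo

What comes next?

iooiooiooiooiooiooiooiooiooiooiooiooiooiooiooiooiooioo

Applying the rule to each of the 18 symbols of iooiooiooiooiooioo gives the pieces ioo ioo ioo ioo ioo ioo ioo ioo ioo ioo ioo ioo ioo ioo ioo ioo ioo ioo, which concatenate to the answer.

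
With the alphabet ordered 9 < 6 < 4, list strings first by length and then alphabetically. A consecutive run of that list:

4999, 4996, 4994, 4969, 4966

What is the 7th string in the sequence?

Stepping forward 2 times from 4966: 4966 → 4964, then the target.

4949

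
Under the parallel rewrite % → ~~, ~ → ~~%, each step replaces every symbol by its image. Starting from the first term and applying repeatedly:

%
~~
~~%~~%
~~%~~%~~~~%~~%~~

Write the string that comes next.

Replace each of the 16 characters of ~~%~~%~~~~%~~%~~ in place — ~~% ~~% ~~ ~~% ~~% ~~ ~~% ~~% ~~% ~~% ~~ ~~% ~~% ~~ ~~% ~~% — and concatenate.

~~%~~%~~~~%~~%~~~~%~~%~~%~~%~~~~%~~%~~~~%~~%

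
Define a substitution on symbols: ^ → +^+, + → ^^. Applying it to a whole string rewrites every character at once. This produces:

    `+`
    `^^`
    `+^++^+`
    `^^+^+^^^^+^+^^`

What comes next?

Applying the rule to each of the 14 symbols of ^^+^+^^^^+^+^^ gives the pieces +^+ +^+ ^^ +^+ ^^ +^+ +^+ +^+ +^+ ^^ +^+ ^^ +^+ +^+, which concatenate to the answer.

+^++^+^^+^+^^+^++^++^++^+^^+^+^^+^++^+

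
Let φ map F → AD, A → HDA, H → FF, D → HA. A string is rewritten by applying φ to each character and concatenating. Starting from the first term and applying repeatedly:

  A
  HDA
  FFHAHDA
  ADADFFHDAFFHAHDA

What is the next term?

Rewriting the 16 symbols of ADADFFHDAFFHAHDA one by one yields HDA HA HDA HA AD AD FF HA HDA AD AD FF HDA FF HA HDA; concatenated:

HDAHAHDAHAADADFFHAHDAADADFFHDAFFHAHDA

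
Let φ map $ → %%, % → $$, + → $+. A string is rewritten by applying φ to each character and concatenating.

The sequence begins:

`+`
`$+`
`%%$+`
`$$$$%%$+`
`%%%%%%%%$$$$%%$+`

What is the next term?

$$$$$$$$$$$$$$$$%%%%%%%%$$$$%%$+

φ(%%%%%%%%$$$$%%$+) expands symbol-by-symbol to $$ $$ $$ $$ $$ $$ $$ $$ %% %% %% %% $$ $$ %% $+; joining the 16 pieces gives the next term.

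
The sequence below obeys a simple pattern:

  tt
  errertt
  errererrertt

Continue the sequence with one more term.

Every step adds errer at the front: s(k+1) = errer·s(k).
Applying this once more to errererrertt:

errererrererrertt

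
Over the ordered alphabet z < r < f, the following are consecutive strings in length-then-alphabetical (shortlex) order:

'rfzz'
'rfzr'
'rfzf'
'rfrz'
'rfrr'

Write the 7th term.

rffz

Continuing the enumeration 2 steps past rfrr: rfrr → rfrf → (answer).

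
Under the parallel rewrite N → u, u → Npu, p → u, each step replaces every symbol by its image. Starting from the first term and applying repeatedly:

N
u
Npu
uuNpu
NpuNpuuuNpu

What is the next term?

Apply φ to NpuNpuuuNpu symbol by symbol: N→u, p→u, u→Npu, N→u, p→u, u→Npu, u→Npu, u→Npu, N→u, p→u, u→Npu; joined: u u Npu u u Npu Npu Npu u u Npu.

uuNpuuuNpuNpuNpuuuNpu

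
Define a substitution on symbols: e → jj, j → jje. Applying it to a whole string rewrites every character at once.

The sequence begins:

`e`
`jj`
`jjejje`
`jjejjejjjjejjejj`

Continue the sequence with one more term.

jjejjejjjjejjejjjjejjejjejjejjjjejjejjjjejje

Applying the rule to each of the 16 symbols of jjejjejjjjejjejj gives the pieces jje jje jj jje jje jj jje jje jje jje jj jje jje jj jje jje, which concatenate to the answer.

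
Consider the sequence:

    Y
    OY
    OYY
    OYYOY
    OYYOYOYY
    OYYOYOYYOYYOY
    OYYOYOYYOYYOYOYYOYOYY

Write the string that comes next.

OYYOYOYYOYYOYOYYOYOYYOYYOYOYYOYYOY

From term 3 onward, concatenate the last term with the second-to-last: OY·Y = OYY, OYY·OY = OYYOY, …
So term 8 is OYYOYOYYOYYOYOYYOYOYY·OYYOYOYYOYYOY.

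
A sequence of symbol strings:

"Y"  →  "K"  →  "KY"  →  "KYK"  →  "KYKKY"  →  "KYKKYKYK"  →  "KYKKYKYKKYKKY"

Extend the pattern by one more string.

From term 3 onward, concatenate the last term with the second-to-last: K·Y = KY, KY·K = KYK, …
So term 8 is KYKKYKYKKYKKY·KYKKYKYK.

KYKKYKYKKYKKYKYKKYKYK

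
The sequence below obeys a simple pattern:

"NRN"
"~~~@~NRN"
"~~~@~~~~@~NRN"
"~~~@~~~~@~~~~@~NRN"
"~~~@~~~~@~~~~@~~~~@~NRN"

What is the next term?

The strings grow by a fixed prefix ~~~@~ each time.
One more step from ~~~@~~~~@~~~~@~~~~@~NRN gives the answer.

~~~@~~~~@~~~~@~~~~@~~~~@~NRN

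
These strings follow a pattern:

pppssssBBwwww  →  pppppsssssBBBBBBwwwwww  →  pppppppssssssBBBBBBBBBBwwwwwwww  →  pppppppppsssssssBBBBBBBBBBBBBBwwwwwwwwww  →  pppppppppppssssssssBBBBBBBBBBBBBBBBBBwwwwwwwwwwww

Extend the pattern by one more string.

Each string has the form p^{2n+1} s^{n+3} B^{4n-2} w^{2n+2} (n = 1, 2, …).
Setting n = 6 gives 13, 9, 22, 14 characters in each block.

pppppppppppppsssssssssBBBBBBBBBBBBBBBBBBBBBBwwwwwwwwwwwwww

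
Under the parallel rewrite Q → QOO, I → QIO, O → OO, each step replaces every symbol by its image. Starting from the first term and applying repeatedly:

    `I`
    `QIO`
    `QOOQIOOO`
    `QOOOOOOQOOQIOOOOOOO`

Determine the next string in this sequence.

QOOOOOOOOOOOOOOQOOOOOOQOOQIOOOOOOOOOOOOOOO

φ(QOOOOOOQOOQIOOOOOOO) expands symbol-by-symbol to QOO OO OO OO OO OO OO QOO OO OO QOO QIO OO OO OO OO OO OO OO; joining the 19 pieces gives the next term.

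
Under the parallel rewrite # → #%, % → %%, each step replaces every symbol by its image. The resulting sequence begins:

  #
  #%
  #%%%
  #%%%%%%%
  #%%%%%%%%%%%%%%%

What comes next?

φ(#%%%%%%%%%%%%%%%) expands symbol-by-symbol to #% %% %% %% %% %% %% %% %% %% %% %% %% %% %% %%; joining the 16 pieces gives the next term.

#%%%%%%%%%%%%%%%%%%%%%%%%%%%%%%%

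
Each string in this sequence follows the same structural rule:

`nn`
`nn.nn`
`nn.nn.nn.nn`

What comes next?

s(k+1) = s(k)·.·s(k) — each term doubles the last with '.' between the halves.
One more doubling of nn.nn.nn.nn gives the answer.

nn.nn.nn.nn.nn.nn.nn.nn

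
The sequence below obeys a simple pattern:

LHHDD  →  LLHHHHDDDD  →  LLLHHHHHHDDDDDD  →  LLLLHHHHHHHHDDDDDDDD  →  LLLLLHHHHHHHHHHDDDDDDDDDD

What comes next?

The n-th term is n L's then 2n H's then 2n D's (n = 1, 2, …).
For the next term, n = 6, so the run lengths are 6, 12, 12.

LLLLLLHHHHHHHHHHHHDDDDDDDDDDDD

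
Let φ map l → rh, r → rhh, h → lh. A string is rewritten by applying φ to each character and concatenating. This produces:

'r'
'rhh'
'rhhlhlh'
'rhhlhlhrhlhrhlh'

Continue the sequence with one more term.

rhhlhlhrhlhrhlhrhhlhrhlhrhhlhrhlh

Replace each of the 15 characters of rhhlhlhrhlhrhlh in place — rhh lh lh rh lh rh lh rhh lh rh lh rhh lh rh lh — and concatenate.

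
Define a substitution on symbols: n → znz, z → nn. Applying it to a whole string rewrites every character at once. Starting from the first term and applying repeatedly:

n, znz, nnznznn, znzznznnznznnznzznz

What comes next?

φ(znzznznnznznnznzznz) expands symbol-by-symbol to nn znz nn nn znz nn znz znz nn znz nn znz znz nn znz nn nn znz nn; joining the 19 pieces gives the next term.

nnznznnnnznznnznzznznnznznnznzznznnznznnnnznznn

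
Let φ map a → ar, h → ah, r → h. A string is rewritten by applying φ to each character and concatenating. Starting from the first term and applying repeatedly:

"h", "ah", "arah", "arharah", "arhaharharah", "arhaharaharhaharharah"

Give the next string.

Rewriting the 21 symbols of arhaharaharhaharharah one by one yields ar h ah ar ah ar h ar ah ar h ah ar ah ar h ah ar h ar ah; concatenated:

arhaharaharharaharhaharaharhaharharah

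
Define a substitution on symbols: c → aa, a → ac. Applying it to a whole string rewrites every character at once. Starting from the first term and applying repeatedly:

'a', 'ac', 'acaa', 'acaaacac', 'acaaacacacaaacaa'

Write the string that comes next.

Applying the rule to each of the 16 symbols of acaaacacacaaacaa gives the pieces ac aa ac ac ac aa ac aa ac aa ac ac ac aa ac ac, which concatenate to the answer.

acaaacacacaaacaaacaaacacacaaacac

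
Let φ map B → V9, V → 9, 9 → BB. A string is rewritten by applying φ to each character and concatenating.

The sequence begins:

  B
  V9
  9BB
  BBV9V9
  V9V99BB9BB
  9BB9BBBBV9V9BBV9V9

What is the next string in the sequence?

Rewriting the 18 symbols of 9BB9BBBBV9V9BBV9V9 one by one yields BB V9 V9 BB V9 V9 V9 V9 9 BB 9 BB V9 V9 9 BB 9 BB; concatenated:

BBV9V9BBV9V9V9V99BB9BBV9V99BB9BB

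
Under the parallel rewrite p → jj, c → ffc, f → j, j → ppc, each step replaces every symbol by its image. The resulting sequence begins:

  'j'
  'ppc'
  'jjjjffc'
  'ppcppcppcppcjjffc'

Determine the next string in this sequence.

Applying the rule to each of the 17 symbols of ppcppcppcppcjjffc gives the pieces jj jj ffc jj jj ffc jj jj ffc jj jj ffc ppc ppc j j ffc, which concatenate to the answer.

jjjjffcjjjjffcjjjjffcjjjjffcppcppcjjffc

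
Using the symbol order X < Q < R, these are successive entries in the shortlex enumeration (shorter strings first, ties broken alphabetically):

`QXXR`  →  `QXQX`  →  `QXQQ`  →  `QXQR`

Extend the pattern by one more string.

The successor of QXQR increments the rightmost position that isn't already R and resets every position after it to X.

QXRX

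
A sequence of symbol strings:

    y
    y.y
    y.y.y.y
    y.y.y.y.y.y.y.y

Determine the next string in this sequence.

y.y.y.y.y.y.y.y.y.y.y.y.y.y.y.y

s(k+1) = s(k)·.·s(k) — each term doubles the last with '.' between the halves.
One more doubling of y.y.y.y.y.y.y.y gives the answer.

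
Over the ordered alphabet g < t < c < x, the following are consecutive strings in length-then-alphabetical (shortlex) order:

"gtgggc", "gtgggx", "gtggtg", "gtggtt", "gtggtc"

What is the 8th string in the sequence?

gtggct

Advancing 3 positions from gtggtc through gtggtc → gtggtx → gtggcg reaches term 8.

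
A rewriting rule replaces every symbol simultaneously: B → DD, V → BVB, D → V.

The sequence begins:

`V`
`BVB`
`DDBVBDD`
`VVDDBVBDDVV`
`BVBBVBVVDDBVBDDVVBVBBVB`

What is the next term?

Applying the rule to each of the 23 symbols of BVBBVBVVDDBVBDDVVBVBBVB gives the pieces DD BVB DD DD BVB DD BVB BVB V V DD BVB DD V V BVB BVB DD BVB DD DD BVB DD, which concatenate to the answer.

DDBVBDDDDBVBDDBVBBVBVVDDBVBDDVVBVBBVBDDBVBDDDDBVBDD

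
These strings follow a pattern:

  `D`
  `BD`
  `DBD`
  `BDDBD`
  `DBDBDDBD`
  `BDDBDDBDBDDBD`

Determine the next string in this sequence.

Each term (from the third on) is the two preceding terms concatenated in order: term 3 = D·BD = DBD.
Continuing: DBDBDDBD · BDDBDDBDBDDBD gives term 7.

DBDBDDBDBDDBDDBDBDDBD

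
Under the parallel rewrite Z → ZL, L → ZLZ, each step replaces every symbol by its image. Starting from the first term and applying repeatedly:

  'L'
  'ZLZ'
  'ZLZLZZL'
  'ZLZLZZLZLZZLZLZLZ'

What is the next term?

Rewriting the 17 symbols of ZLZLZZLZLZZLZLZLZ one by one yields ZL ZLZ ZL ZLZ ZL ZL ZLZ ZL ZLZ ZL ZL ZLZ ZL ZLZ ZL ZLZ ZL; concatenated:

ZLZLZZLZLZZLZLZLZZLZLZZLZLZLZZLZLZZLZLZZL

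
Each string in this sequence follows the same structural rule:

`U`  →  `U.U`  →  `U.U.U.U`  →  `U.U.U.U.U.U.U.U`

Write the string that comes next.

Every step duplicates the string with '.' between the halves.
Doubling U.U.U.U.U.U.U.U with '.' between the halves:

U.U.U.U.U.U.U.U.U.U.U.U.U.U.U.U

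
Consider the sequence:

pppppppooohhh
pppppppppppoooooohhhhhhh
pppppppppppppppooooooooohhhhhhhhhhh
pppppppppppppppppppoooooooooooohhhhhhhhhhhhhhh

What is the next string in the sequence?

pppppppppppppppppppppppooooooooooooooohhhhhhhhhhhhhhhhhhh

Reading off run lengths: p runs 7, 11, 15, 19; o runs 3, 6, 9, 12; h runs 3, 7, 11, 15 — each is linear in n (n = 1, 2, …).
For the next term, n = 5, so the run lengths are 23, 15, 19.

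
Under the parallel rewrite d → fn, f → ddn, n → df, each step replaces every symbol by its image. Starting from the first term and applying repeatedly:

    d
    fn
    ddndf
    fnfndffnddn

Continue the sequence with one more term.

ddndfddndffnddnddndffnfndf

Expanding fnfndffnddn: f→ddn, n→df, f→ddn, n→df, d→fn, f→ddn, f→ddn, n→df, d→fn, d→fn, n→df. Concatenated: ddn df ddn df fn ddn ddn df fn fn df.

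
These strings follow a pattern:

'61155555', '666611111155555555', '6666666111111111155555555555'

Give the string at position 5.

Reading off run lengths: 6 runs 1, 4, 7; 1 runs 2, 6, 10; 5 runs 5, 8, 11 — each is linear in n (n = 1, 2, …).
For term 5, n = 5, so the run lengths are 13, 18, 17.

666666666666611111111111111111155555555555555555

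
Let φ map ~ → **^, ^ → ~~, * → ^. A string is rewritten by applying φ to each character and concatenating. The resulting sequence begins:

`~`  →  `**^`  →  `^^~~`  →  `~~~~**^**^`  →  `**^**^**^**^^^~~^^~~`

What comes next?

^^~~^^~~^^~~^^~~~~~~**^**^~~~~**^**^

φ(**^**^**^**^^^~~^^~~) expands symbol-by-symbol to ^ ^ ~~ ^ ^ ~~ ^ ^ ~~ ^ ^ ~~ ~~ ~~ **^ **^ ~~ ~~ **^ **^; joining the 20 pieces gives the next term.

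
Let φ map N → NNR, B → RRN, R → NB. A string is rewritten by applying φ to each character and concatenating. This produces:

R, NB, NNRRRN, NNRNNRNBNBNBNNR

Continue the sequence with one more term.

Replace each of the 15 characters of NNRNNRNBNBNBNNR in place — NNR NNR NB NNR NNR NB NNR RRN NNR RRN NNR RRN NNR NNR NB — and concatenate.

NNRNNRNBNNRNNRNBNNRRRNNNRRRNNNRRRNNNRNNRNB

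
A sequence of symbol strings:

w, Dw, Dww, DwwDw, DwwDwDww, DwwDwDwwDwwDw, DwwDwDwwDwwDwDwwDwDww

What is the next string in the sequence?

DwwDwDwwDwwDwDwwDwDwwDwwDwDwwDwwDw

This is a Fibonacci-style word recurrence s(k) = s(k−1)·s(k−2): e.g. Dw·w = Dww.
The next term joins DwwDwDwwDwwDwDwwDwDww and DwwDwDwwDwwDw.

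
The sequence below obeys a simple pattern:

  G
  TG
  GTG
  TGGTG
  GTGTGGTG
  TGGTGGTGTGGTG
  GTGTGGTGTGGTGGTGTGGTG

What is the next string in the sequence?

TGGTGGTGTGGTGGTGTGGTGTGGTGGTGTGGTG

From term 3 onward, concatenate the second-to-last term with the last: G·TG = GTG, TG·GTG = TGGTG, …
Continuing: TGGTGGTGTGGTG · GTGTGGTGTGGTGGTGTGGTG gives term 8.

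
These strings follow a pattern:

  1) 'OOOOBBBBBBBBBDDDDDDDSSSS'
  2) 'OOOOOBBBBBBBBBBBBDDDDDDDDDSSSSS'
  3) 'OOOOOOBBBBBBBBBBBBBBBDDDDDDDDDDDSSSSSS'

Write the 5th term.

OOOOOOOOBBBBBBBBBBBBBBBBBBBBBDDDDDDDDDDDDDDDSSSSSSSS

Term n consists of n+1 O's, followed by 3n B's, followed by 2n+1 D's, followed by n+1 S's, where the shown terms are n = 3, 4, 5.
Setting n = 7 gives 8, 21, 15, 8 characters in each block.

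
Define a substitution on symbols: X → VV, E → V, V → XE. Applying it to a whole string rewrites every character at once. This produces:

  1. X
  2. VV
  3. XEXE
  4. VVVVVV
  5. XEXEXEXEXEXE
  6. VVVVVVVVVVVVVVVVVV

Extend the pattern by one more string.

XEXEXEXEXEXEXEXEXEXEXEXEXEXEXEXEXEXE

Replace each of the 18 characters of VVVVVVVVVVVVVVVVVV in place — XE XE XE XE XE XE XE XE XE XE XE XE XE XE XE XE XE XE — and concatenate.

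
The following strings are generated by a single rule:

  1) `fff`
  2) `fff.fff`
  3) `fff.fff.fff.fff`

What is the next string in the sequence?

Every step duplicates the string with '.' between the halves.
So the next term is two copies of fff.fff.fff.fff with '.' between the halves.

fff.fff.fff.fff.fff.fff.fff.fff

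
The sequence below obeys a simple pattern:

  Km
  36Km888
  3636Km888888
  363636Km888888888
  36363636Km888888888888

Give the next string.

3636363636Km888888888888888

s(k+1) = 36·s(k)·888, so each term gains 36 as a prefix and 888 as a suffix.
So the next term is 36·36363636Km888888888888·888.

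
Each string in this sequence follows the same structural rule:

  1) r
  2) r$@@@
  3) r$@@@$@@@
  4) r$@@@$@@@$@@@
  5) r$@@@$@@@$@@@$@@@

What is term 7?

r$@@@$@@@$@@@$@@@$@@@$@@@

The strings grow by a fixed suffix $@@@ each time.
From r$@@@$@@@$@@@$@@@, 2 further steps: r$@@@$@@@$@@@$@@@ → r$@@@$@@@$@@@$@@@$@@@ → (answer).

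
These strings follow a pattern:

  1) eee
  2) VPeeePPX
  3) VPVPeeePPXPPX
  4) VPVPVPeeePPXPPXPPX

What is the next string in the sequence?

Each term wraps the previous one in VP on the left and PPX on the right.
So the next term is VP·VPVPVPeeePPXPPXPPX·PPX.

VPVPVPVPeeePPXPPXPPXPPX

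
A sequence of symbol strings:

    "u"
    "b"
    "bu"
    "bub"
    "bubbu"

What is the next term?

bubbubub

From term 3 onward, concatenate the last term with the second-to-last: b·u = bu, bu·b = bub, …
The next term joins bubbu and bub.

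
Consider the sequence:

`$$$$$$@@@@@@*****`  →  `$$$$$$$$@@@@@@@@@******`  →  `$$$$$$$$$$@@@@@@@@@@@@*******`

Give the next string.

$$$$$$$$$$$$@@@@@@@@@@@@@@@********

Term n consists of 2n+2 $'s, followed by 3n @'s, followed by n+3 *'s, where the shown terms are n = 2, 3, 4.
At n = 5 the blocks have lengths 12, 15, 8.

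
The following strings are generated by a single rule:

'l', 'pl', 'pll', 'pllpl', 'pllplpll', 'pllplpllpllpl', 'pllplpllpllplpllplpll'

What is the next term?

This is a Fibonacci-style word recurrence s(k) = s(k−1)·s(k−2): e.g. pl·l = pll.
The next term joins pllplpllpllplpllplpll and pllplpllpllpl.

pllplpllpllplpllplpllpllplpllpllpl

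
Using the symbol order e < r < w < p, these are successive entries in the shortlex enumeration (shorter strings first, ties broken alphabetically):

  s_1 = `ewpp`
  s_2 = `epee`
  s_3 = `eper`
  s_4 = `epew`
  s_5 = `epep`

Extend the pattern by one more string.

Treat epep as a base-4 numeral over the given alphabet and add one, carrying through any trailing p's.

epre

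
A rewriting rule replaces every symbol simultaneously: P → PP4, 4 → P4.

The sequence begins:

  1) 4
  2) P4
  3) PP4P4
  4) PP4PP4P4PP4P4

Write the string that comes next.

PP4PP4P4PP4PP4P4PP4P4PP4PP4P4PP4P4

Applying the rule to each of the 13 symbols of PP4PP4P4PP4P4 gives the pieces PP4 PP4 P4 PP4 PP4 P4 PP4 P4 PP4 PP4 P4 PP4 P4, which concatenate to the answer.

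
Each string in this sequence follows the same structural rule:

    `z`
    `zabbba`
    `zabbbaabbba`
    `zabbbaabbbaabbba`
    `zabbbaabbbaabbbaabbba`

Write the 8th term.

The strings grow by a fixed suffix abbba each time.
From zabbbaabbbaabbbaabbba, 3 further steps: zabbbaabbbaabbbaabbba → zabbbaabbbaabbbaabbbaabbba → zabbbaabbbaabbbaabbbaabbbaabbba → (answer).

zabbbaabbbaabbbaabbbaabbbaabbbaabbba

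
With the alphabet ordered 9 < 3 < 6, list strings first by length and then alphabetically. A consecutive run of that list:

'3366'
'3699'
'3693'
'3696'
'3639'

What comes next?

The successor of 3639 increments the rightmost position that isn't already 6 and resets every position after it to 9.

3633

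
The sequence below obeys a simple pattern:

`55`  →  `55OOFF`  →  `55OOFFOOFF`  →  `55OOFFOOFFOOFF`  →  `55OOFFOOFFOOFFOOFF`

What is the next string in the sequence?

Every step adds OOFF to the end: s(k+1) = s(k)·OOFF.
Applying this once more to 55OOFFOOFFOOFFOOFF:

55OOFFOOFFOOFFOOFFOOFF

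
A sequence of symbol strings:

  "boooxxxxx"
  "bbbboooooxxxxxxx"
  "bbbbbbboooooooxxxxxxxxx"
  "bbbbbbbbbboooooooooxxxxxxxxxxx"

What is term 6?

Term n consists of 3n-2 b's, followed by 2n+1 o's, followed by 2n+3 x's (n = 1, 2, …).
At n = 6 the blocks have lengths 16, 13, 15.

bbbbbbbbbbbbbbbboooooooooooooxxxxxxxxxxxxxxx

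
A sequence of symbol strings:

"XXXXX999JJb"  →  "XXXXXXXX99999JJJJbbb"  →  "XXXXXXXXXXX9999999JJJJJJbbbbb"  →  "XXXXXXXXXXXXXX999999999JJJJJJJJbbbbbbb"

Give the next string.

Term n consists of 3n+2 X's, followed by 2n+1 9's, followed by 2n J's, followed by 2n-1 b's (n = 1, 2, …).
Setting n = 5 gives 17, 11, 10, 9 characters in each block.

XXXXXXXXXXXXXXXXX99999999999JJJJJJJJJJbbbbbbbbb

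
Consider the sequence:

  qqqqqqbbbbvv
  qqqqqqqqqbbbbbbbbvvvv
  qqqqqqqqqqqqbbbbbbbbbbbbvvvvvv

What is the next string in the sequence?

qqqqqqqqqqqqqqqbbbbbbbbbbbbbbbbvvvvvvvv

Reading off run lengths: q runs 6, 9, 12; b runs 4, 8, 12; v runs 2, 4, 6 — each is linear in n (n = 1, 2, …).
Setting n = 4 gives 15, 16, 8 characters in each block.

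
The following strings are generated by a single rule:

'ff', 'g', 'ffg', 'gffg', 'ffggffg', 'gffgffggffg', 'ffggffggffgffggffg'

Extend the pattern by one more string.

gffgffggffgffggffggffgffggffg

From term 3 onward, concatenate the second-to-last term with the last: ff·g = ffg, g·ffg = gffg, …
The next term joins gffgffggffg and ffggffggffgffggffg.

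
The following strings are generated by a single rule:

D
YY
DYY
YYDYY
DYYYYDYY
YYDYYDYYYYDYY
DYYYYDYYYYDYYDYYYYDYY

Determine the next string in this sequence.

From term 3 onward, concatenate the second-to-last term with the last: D·YY = DYY, YY·DYY = YYDYY, …
So term 8 is YYDYYDYYYYDYY·DYYYYDYYYYDYYDYYYYDYY.

YYDYYDYYYYDYYDYYYYDYYYYDYYDYYYYDYY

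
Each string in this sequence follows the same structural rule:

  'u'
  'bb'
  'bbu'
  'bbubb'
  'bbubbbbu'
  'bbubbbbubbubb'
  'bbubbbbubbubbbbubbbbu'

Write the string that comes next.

bbubbbbubbubbbbubbbbubbubbbbubbubb

From term 3 onward, concatenate the last term with the second-to-last: bb·u = bbu, bbu·bb = bbubb, …
Continuing: bbubbbbubbubbbbubbbbu · bbubbbbubbubb gives term 8.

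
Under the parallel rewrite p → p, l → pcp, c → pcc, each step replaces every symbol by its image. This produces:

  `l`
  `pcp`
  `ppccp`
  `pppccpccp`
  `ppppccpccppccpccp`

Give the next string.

Rewriting the 17 symbols of ppppccpccppccpccp one by one yields p p p p pcc pcc p pcc pcc p p pcc pcc p pcc pcc p; concatenated:

pppppccpccppccpccpppccpccppccpccp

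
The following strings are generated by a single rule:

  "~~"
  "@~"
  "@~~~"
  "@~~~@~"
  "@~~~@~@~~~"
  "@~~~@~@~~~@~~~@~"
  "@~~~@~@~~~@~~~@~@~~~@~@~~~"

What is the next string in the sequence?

This is a Fibonacci-style word recurrence s(k) = s(k−1)·s(k−2): e.g. @~·~~ = @~~~.
So term 8 is @~~~@~@~~~@~~~@~@~~~@~@~~~·@~~~@~@~~~@~~~@~.

@~~~@~@~~~@~~~@~@~~~@~@~~~@~~~@~@~~~@~~~@~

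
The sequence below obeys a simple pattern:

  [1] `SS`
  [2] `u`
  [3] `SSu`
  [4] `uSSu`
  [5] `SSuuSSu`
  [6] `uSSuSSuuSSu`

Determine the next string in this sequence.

Each term (from the third on) is the two preceding terms concatenated in order: term 3 = SS·u = SSu.
The next term joins SSuuSSu and uSSuSSuuSSu.

SSuuSSuuSSuSSuuSSu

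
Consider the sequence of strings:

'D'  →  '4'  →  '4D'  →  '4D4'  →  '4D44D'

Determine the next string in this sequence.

From term 3 onward, concatenate the last term with the second-to-last: 4·D = 4D, 4D·4 = 4D4, …
So term 6 is 4D44D·4D4.

4D44D4D4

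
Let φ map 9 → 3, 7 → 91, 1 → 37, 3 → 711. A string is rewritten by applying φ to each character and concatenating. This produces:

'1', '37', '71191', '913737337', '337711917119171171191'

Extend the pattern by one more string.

71171191913737337913737337913737913737337

Applying the rule to each of the 21 symbols of 337711917119171171191 gives the pieces 711 711 91 91 37 37 3 37 91 37 37 3 37 91 37 37 91 37 37 3 37, which concatenate to the answer.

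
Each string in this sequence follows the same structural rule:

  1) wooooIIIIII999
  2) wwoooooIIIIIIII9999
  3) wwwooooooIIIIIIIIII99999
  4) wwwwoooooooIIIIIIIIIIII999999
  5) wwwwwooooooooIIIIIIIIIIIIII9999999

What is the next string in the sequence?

wwwwwwoooooooooIIIIIIIIIIIIIIII99999999

The n-th term is n-1 w's then n+2 o's then 2n+2 I's then n+1 9's, where the shown terms are n = 2, 3, 4, 5, 6.
At n = 7 the blocks have lengths 6, 9, 16, 8.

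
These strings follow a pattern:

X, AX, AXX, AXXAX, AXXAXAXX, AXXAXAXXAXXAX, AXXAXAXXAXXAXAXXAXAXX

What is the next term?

AXXAXAXXAXXAXAXXAXAXXAXXAXAXXAXXAX

This is a Fibonacci-style word recurrence s(k) = s(k−1)·s(k−2): e.g. AX·X = AXX.
The next term joins AXXAXAXXAXXAXAXXAXAXX and AXXAXAXXAXXAX.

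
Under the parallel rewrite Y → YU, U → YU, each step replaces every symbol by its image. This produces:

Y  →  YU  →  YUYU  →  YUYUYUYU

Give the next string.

Apply φ to YUYUYUYU symbol by symbol: Y→YU, U→YU, Y→YU, U→YU, Y→YU, U→YU, Y→YU, U→YU; joined: YU YU YU YU YU YU YU YU.

YUYUYUYUYUYUYUYU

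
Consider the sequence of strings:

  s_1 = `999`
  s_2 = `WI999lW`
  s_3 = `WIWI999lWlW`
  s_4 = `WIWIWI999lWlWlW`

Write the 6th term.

WIWIWIWIWI999lWlWlWlWlW

Each term wraps the previous one in WI on the left and lW on the right.
From WIWIWI999lWlWlW, 2 further steps: WIWIWI999lWlWlW → WIWIWIWI999lWlWlWlW → (answer).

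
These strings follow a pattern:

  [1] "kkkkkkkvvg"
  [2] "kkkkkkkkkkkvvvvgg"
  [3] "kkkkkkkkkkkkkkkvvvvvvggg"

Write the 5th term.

kkkkkkkkkkkkkkkkkkkkkkkvvvvvvvvvvggggg

Reading off run lengths: k runs 7, 11, 15; v runs 2, 4, 6; g runs 1, 2, 3 — each is linear in n (n = 1, 2, …).
For term 5, n = 5, so the run lengths are 23, 10, 5.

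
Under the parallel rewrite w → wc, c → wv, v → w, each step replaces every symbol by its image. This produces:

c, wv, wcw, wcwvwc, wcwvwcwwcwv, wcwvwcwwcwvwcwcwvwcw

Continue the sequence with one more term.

Rewriting the 20 symbols of wcwvwcwwcwvwcwcwvwcw one by one yields wc wv wc w wc wv wc wc wv wc w wc wv wc wv wc w wc wv wc; concatenated:

wcwvwcwwcwvwcwcwvwcwwcwvwcwvwcwwcwvwc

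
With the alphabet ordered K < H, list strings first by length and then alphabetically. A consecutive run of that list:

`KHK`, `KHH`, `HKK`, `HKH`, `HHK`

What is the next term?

Find the rightmost character of HHK below H, bump it to the next letter, and reset everything to its right to K.

HHH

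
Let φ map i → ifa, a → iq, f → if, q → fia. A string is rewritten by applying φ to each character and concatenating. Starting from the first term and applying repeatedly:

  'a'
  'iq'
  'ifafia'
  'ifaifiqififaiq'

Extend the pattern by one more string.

Applying the rule to each of the 14 symbols of ifaifiqififaiq gives the pieces ifa if iq ifa if ifa fia ifa if ifa if iq ifa fia, which concatenate to the answer.

ifaifiqifaififafiaifaififaifiqifafia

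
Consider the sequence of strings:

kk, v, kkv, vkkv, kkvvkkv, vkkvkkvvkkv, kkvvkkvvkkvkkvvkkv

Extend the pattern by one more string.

This is a Fibonacci-style word recurrence s(k) = s(k−2)·s(k−1): e.g. kk·v = kkv.
The next term joins vkkvkkvvkkv and kkvvkkvvkkvkkvvkkv.

vkkvkkvvkkvkkvvkkvvkkvkkvvkkv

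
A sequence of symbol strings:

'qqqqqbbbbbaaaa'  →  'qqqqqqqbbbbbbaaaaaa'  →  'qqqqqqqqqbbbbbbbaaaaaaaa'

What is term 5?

Each string has the form q^{2n-1} b^{n+2} a^{2n-2}, where the shown terms are n = 3, 4, 5.
For term 5, n = 7, so the run lengths are 13, 9, 12.

qqqqqqqqqqqqqbbbbbbbbbaaaaaaaaaaaa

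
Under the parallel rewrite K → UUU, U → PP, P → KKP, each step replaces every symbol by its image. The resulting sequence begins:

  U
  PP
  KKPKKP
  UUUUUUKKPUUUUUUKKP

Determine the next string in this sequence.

Replace each of the 18 characters of UUUUUUKKPUUUUUUKKP in place — PP PP PP PP PP PP UUU UUU KKP PP PP PP PP PP PP UUU UUU KKP — and concatenate.

PPPPPPPPPPPPUUUUUUKKPPPPPPPPPPPPPUUUUUUKKP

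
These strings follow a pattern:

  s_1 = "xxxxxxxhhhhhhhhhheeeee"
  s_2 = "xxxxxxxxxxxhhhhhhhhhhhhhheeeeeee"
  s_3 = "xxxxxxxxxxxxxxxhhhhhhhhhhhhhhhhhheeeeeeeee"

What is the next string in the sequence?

Term n consists of 4n-1 x's, followed by 4n+2 h's, followed by 2n+1 e's, where the shown terms are n = 2, 3, 4.
For the next term, n = 5, so the run lengths are 19, 22, 11.

xxxxxxxxxxxxxxxxxxxhhhhhhhhhhhhhhhhhhhhhheeeeeeeeeee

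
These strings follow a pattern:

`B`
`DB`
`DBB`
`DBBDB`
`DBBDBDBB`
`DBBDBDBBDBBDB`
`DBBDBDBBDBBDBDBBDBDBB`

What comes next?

DBBDBDBBDBBDBDBBDBDBBDBBDBDBBDBBDB

From term 3 onward, concatenate the last term with the second-to-last: DB·B = DBB, DBB·DB = DBBDB, …
Continuing: DBBDBDBBDBBDBDBBDBDBB · DBBDBDBBDBBDB gives term 8.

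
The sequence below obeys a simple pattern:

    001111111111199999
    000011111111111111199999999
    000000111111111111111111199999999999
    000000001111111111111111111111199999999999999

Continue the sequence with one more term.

The n-th term is 2n-2 0's then 4n+3 1's then 3n-1 9's, where the shown terms are n = 2, 3, 4, 5.
At n = 6 the blocks have lengths 10, 27, 17.

000000000011111111111111111111111111199999999999999999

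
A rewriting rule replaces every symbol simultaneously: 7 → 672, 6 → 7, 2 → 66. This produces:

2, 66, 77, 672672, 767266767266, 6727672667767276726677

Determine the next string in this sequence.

Rewriting the 22 symbols of 6727672667767276726677 one by one yields 7 672 66 672 7 672 66 7 7 672 672 7 672 66 672 7 672 66 7 7 672 672; concatenated:

7672666727672667767267276726667276726677672672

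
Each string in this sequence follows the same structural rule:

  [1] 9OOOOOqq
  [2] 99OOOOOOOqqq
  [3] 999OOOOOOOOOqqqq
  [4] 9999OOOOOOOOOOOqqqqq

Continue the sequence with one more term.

99999OOOOOOOOOOOOOqqqqqq

Term n consists of n-1 9's, followed by 2n+1 O's, followed by n q's, where the shown terms are n = 2, 3, 4, 5.
Setting n = 6 gives 5, 13, 6 characters in each block.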